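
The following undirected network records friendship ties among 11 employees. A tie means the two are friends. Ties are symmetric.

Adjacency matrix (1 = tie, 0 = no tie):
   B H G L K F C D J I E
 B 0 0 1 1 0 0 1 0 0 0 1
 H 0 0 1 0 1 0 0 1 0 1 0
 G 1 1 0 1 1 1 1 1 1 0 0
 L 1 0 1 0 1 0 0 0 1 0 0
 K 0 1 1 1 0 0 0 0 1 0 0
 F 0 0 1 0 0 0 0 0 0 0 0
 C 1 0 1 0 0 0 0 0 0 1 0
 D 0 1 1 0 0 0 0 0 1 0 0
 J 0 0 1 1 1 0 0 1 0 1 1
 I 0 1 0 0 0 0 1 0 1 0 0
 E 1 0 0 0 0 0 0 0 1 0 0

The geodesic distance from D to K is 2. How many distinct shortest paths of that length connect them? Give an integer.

3

The shortest distance is 2. The length-2 paths are: D–J–K; D–H–K; D–G–K.
That gives 3 distinct shortest paths.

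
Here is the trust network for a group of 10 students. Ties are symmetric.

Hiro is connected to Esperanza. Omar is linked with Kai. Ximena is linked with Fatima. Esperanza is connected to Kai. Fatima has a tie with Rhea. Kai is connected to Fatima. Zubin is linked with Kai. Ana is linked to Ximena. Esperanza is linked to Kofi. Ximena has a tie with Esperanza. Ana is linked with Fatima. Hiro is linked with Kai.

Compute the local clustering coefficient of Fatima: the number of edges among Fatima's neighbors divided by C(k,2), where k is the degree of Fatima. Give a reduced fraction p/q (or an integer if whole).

1/6

Fatima's neighbors: Ana, Kai, Rhea, and Ximena (k = 4).
Possible neighbor pairs: C(4,2) = 6. Edges among them: Ana–Ximena → e = 1.
Clustering(Fatima) = 1/6.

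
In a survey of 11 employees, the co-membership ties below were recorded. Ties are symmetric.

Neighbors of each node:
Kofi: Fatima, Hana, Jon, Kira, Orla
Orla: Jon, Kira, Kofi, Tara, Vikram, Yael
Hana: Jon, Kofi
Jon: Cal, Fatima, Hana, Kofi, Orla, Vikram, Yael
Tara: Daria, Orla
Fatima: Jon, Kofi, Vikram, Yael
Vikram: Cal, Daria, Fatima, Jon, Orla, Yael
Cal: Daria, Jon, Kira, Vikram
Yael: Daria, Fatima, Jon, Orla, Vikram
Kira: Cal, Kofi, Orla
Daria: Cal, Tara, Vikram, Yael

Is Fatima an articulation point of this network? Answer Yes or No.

Even without Fatima, every remaining node can still reach every other (the residual graph is connected), so Fatima is not a cut vertex.

No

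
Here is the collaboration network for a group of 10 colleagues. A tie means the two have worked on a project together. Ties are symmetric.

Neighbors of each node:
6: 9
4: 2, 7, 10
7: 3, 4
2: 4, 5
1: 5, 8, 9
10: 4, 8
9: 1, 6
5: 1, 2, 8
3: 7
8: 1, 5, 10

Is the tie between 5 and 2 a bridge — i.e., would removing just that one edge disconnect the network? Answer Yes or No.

No

Even without that edge, 5 still reaches 2 via 5 – 8 – 10 – 4 – 2, so the network stays connected. Not a bridge.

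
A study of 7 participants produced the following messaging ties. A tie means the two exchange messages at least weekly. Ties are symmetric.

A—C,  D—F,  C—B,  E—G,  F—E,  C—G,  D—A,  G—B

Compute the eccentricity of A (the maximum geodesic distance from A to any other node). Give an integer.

Distances from A: B:2, C:1, D:1, E:3, F:2, G:2.
The largest is 3 (to E), so the eccentricity of A is 3.

3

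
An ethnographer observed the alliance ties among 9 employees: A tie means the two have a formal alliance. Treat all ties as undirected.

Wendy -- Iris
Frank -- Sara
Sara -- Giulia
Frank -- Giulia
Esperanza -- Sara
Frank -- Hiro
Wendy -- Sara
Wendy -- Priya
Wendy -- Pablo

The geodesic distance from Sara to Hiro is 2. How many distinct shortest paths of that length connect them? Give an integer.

1

The shortest distance is 2, and the only length-2 path is Sara–Frank–Hiro. So there is exactly 1 shortest path.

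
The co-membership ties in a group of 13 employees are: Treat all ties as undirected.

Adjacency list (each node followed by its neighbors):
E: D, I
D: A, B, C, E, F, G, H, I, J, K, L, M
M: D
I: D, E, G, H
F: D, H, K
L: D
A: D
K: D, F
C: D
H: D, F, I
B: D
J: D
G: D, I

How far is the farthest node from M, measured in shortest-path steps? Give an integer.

Distances from M: A:2, B:2, C:2, D:1, E:2, F:2, G:2, H:2, I:2, J:2, K:2, L:2.
The largest is 2 (to C, H, G, I, A, J, K, E, B, L, and F), so the eccentricity of M is 2.

2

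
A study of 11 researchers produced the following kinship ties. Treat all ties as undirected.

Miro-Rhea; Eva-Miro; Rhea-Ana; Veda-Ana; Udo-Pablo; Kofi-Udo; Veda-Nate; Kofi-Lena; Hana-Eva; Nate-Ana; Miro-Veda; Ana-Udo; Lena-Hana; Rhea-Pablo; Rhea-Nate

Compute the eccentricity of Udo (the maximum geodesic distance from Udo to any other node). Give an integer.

4

Distances from Udo: Ana:1, Eva:4, Hana:3, Kofi:1, Lena:2, Miro:3, Nate:2, Pablo:1, Rhea:2, Veda:2.
The largest is 4 (to Eva), so the eccentricity of Udo is 4.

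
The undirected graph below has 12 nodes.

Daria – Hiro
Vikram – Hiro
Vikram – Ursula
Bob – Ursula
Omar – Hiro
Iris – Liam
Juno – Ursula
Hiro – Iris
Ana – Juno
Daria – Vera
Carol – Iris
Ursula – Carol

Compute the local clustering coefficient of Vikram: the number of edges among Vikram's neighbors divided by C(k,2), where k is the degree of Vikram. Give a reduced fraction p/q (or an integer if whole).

Vikram's neighbors: Hiro and Ursula (k = 2).
Possible neighbor pairs: C(2,2) = 1. Edges among them: none → e = 0.
Clustering(Vikram) = 0/1.

0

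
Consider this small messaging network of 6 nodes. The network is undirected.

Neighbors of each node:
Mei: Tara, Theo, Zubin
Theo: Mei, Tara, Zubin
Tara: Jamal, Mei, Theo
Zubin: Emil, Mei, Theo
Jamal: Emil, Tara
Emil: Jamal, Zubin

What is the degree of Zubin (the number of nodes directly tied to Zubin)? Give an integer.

Zubin is directly tied to Emil, Mei, and Theo. That is 3 neighbors, so the degree of Zubin is 3.

3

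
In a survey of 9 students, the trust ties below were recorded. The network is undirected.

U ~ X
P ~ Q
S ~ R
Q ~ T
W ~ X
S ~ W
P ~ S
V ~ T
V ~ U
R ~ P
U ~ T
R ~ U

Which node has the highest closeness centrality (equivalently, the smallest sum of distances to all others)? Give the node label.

Farness (sum of distances to all others) for each node — P:15, Q:16, R:13, S:15, T:15, U:12, V:17, W:17, X:16.
The smallest farness is 12, for U, so U has the highest closeness.

U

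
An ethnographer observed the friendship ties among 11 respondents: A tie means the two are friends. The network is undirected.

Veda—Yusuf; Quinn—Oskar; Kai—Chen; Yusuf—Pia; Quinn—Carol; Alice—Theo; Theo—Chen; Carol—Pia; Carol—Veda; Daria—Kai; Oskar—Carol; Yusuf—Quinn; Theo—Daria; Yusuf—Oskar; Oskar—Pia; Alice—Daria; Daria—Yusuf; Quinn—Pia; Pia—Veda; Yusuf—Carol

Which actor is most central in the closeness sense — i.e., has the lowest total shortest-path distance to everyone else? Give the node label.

Yusuf

Farness (sum of distances to all others) for each node — Alice:23, Carol:20, Chen:29, Daria:16, Kai:23, Oskar:21, Pia:20, Quinn:21, Theo:22, Veda:22, Yusuf:15.
The smallest farness is 15, for Yusuf, so Yusuf has the highest closeness.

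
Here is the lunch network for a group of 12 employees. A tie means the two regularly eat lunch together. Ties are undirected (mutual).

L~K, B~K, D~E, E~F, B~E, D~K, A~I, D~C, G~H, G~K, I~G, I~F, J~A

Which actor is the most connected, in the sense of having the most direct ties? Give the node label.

Degrees — A:2, B:2, C:1, D:3, E:3, F:2, G:3, H:1, I:3, J:1, K:4, L:1.
The maximum is 4, attained only by K.

K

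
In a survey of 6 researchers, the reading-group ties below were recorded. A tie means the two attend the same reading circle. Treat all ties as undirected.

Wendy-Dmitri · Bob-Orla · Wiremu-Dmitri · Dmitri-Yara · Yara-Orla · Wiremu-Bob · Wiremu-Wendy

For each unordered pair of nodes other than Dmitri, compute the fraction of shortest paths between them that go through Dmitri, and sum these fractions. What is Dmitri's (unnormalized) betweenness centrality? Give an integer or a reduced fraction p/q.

5/2

Pairs whose geodesics pass through Dmitri — Wendy–Orla: 1/2; Wendy–Yara: 1; Wiremu–Yara: 1.
All other pairs contribute 0.
Summing the contributions gives betweenness(Dmitri) = 5/2.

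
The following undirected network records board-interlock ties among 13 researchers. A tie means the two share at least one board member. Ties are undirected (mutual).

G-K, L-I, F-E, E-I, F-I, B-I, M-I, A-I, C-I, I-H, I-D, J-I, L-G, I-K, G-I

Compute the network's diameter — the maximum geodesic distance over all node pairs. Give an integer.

Eccentricity of each node (its greatest distance to any other): A:2, B:2, C:2, D:2, E:2, F:2, G:2, H:2, I:1, J:2, K:2, L:2, M:2.
The maximum eccentricity is 2, realized for instance by the pair C–M via C – I – M. So the diameter is 2.

2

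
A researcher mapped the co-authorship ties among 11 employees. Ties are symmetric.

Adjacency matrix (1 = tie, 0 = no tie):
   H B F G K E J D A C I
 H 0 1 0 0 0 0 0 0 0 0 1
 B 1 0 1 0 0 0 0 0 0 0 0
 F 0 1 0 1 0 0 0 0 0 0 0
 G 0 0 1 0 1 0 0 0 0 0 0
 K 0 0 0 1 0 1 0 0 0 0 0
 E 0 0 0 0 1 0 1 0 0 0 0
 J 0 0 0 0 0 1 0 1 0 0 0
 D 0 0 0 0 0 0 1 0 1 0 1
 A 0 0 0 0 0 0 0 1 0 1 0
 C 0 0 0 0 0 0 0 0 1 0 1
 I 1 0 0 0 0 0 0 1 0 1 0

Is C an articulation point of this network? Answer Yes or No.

No

Even without C, every remaining node can still reach every other (the residual graph is connected), so C is not a cut vertex.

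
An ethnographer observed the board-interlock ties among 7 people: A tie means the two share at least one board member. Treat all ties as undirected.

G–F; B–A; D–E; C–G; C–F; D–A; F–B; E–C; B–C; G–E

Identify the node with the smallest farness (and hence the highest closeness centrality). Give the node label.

C

Farness (sum of distances to all others) for each node — A:11, B:9, C:8, D:11, E:9, F:10, G:10.
The smallest farness is 8, for C, so C has the highest closeness.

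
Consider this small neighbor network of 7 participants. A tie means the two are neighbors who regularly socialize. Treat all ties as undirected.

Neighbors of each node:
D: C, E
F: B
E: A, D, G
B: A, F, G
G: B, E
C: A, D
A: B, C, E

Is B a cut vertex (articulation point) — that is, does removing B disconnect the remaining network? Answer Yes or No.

Removing B leaves {A, C, D, E, and G} with no path to {F}, so the network splits into 2 components. B is a cut vertex.

Yes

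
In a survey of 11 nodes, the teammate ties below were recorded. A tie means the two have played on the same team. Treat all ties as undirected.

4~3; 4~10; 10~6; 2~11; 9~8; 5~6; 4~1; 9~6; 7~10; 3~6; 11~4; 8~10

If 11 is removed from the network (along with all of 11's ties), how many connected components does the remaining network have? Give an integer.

2

Without 11, the remaining ties split the others into: {1, 3, 4, 5, 6, 7, 8, 9, 10}; {2}.
That's 2 separate components.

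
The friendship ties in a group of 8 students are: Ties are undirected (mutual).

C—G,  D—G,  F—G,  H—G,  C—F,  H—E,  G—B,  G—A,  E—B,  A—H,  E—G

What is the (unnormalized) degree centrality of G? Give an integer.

7

G is directly tied to A, B, C, D, E, F, and H. That is 7 neighbors, so the degree of G is 7.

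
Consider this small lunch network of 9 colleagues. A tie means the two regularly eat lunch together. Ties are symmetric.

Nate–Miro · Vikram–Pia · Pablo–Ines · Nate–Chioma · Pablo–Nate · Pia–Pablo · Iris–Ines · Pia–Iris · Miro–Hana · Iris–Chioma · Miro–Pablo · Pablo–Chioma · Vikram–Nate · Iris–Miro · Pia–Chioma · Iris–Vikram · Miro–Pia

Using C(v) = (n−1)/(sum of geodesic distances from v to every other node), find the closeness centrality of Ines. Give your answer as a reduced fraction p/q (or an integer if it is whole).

Distances from Ines: Chioma:2, Hana:3, Iris:1, Miro:2, Nate:2, Pablo:1, Pia:2, Vikram:2. Sum = 15.
n = 9, so closeness = 8/15.

8/15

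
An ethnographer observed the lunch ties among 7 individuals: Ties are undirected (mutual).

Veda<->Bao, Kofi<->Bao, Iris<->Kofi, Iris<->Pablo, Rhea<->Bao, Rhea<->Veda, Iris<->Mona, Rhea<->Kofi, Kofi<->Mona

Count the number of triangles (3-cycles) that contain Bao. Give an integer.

Bao's neighbors: Kofi, Rhea, and Veda.
Neighbor pairs that are themselves tied: Bao–Kofi–Rhea; Bao–Rhea–Veda. Each forms one triangle with Bao, for 2 in total.

2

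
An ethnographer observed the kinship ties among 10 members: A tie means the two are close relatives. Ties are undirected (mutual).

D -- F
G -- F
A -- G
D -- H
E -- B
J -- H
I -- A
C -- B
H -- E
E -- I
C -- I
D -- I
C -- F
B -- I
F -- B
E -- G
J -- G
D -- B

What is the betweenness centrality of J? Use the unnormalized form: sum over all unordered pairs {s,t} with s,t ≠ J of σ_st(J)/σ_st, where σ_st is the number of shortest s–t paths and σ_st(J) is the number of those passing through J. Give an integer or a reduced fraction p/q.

Pairs whose geodesics pass through J — A–H: 1/4; G–H: 1/2.
All other pairs contribute 0.
Summing the contributions gives betweenness(J) = 3/4.

3/4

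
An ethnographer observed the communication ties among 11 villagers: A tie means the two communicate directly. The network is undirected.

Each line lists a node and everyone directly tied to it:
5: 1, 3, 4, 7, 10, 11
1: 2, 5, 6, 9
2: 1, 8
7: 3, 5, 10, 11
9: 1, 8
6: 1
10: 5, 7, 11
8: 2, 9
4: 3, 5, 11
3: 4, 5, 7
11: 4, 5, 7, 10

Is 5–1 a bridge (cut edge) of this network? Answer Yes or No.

Yes

Without the 5–1 edge there is no alternate route between 5 and 1, so the network disconnects. It is a bridge.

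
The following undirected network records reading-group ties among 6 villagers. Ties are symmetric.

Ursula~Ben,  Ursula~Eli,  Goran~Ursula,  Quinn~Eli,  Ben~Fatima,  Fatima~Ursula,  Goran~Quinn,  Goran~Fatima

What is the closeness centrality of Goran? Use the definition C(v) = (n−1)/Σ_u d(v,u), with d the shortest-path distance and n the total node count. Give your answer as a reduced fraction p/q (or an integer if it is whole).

Distances from Goran: Ben:2, Eli:2, Fatima:1, Quinn:1, Ursula:1. Sum = 7.
n = 6, so closeness = 5/7.

5/7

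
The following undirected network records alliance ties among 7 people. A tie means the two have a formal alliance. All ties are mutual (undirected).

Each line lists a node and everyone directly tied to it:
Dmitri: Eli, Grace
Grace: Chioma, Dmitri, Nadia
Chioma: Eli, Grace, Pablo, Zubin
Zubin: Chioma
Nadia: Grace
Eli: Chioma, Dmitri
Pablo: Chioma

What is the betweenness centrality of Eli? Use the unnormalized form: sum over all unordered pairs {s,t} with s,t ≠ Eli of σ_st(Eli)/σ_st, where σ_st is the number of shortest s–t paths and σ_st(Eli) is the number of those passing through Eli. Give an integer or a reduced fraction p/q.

3/2

Pairs whose geodesics pass through Eli — Chioma–Dmitri: 1/2; Zubin–Dmitri: 1/2; Pablo–Dmitri: 1/2.
All other pairs contribute 0.
Summing the contributions gives betweenness(Eli) = 3/2.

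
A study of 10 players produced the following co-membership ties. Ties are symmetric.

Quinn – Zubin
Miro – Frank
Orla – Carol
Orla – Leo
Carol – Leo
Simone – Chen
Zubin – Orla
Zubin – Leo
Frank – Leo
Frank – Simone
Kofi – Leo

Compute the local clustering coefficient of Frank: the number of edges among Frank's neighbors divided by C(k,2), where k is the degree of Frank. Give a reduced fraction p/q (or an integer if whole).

0

Frank's neighbors: Leo, Miro, and Simone (k = 3).
Possible neighbor pairs: C(3,2) = 3. Edges among them: none → e = 0.
Clustering(Frank) = 0/3 = 0.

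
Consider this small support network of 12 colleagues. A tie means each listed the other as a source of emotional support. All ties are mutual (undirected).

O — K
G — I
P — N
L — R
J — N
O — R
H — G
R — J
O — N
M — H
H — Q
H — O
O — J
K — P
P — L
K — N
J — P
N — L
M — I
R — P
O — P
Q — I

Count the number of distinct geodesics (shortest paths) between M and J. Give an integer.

The shortest distance is 3, and the only length-3 path is M–H–O–J. So there is exactly 1 shortest path.

1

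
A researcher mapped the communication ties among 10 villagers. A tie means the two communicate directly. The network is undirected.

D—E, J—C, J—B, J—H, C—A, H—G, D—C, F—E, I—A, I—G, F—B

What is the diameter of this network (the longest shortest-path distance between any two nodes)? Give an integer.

5

Eccentricity of each node (its greatest distance to any other): A:4, B:4, C:3, D:4, E:5, F:5, G:5, H:4, I:5, J:3.
The maximum eccentricity is 5, realized for instance by the pair I–F via I – A – C – D – E – F. So the diameter is 5.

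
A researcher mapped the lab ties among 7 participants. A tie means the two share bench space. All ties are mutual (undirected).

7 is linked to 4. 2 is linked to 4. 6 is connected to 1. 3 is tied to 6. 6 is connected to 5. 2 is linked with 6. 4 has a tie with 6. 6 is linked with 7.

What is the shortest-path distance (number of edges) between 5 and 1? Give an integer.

2

One shortest route is 5 – 6 – 1, which uses 2 edges, and 5 and 1 are not directly tied, so nothing shorter exists. So d(5,1) = 2.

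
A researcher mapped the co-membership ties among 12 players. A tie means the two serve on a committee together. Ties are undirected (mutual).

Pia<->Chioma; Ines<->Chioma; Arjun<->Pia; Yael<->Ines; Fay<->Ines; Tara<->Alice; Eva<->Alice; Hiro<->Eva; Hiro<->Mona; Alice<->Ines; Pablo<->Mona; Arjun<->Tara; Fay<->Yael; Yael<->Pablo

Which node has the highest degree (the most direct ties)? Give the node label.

Degrees — Alice:3, Arjun:2, Chioma:2, Eva:2, Fay:2, Hiro:2, Ines:4, Mona:2, Pablo:2, Pia:2, Tara:2, Yael:3.
The maximum is 4, attained only by Ines.

Ines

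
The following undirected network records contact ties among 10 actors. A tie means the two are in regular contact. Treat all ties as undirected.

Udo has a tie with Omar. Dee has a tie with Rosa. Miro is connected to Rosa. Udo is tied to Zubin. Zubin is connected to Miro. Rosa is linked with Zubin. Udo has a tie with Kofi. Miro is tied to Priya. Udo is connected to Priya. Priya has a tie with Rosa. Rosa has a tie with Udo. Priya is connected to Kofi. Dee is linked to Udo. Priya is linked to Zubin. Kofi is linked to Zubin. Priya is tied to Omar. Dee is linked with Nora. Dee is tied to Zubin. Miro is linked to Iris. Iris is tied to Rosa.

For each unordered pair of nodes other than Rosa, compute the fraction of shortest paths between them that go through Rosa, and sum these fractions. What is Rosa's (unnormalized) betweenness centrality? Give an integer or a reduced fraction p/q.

Pairs whose geodesics pass through Rosa — Udo–Iris: 1; Udo–Miro: 1/3; Kofi–Iris: 3/5; Omar–Iris: 2/3; Iris–Priya: 1/2; Iris–Dee: 1; Iris–Nora: 1; Iris–Zubin: 1/2; Priya–Dee: 1/3; Priya–Nora: 1/3; Dee–Miro: 1/2; Miro–Nora: 1/2.
All other pairs contribute 0.
Summing the contributions gives betweenness(Rosa) = 109/15.

109/15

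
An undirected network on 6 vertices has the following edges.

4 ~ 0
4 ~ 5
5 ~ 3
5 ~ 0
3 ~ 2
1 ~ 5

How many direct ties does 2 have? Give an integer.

1

2 is directly tied to 3. That is 1 neighbor, so the degree of 2 is 1.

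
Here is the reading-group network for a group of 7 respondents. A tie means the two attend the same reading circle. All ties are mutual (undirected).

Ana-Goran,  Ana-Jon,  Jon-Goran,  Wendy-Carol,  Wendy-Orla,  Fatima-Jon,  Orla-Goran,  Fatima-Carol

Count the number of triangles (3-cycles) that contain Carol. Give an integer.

0

Carol's neighbors are Fatima and Wendy, but none of them are tied to each other, so no triangle contains Carol.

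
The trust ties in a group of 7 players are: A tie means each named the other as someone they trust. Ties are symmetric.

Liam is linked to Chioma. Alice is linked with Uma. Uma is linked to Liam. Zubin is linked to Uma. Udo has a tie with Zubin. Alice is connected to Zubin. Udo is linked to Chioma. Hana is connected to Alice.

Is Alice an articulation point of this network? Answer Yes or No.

Removing Alice leaves {Chioma, Liam, Udo, Uma, and Zubin} with no path to {Hana}, so the network splits into 2 components. Alice is a cut vertex.

Yes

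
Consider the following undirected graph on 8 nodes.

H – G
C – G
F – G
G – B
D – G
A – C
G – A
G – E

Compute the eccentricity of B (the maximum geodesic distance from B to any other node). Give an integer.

Distances from B: A:2, C:2, D:2, E:2, F:2, G:1, H:2.
The largest is 2 (to E, H, C, A, D, and F), so the eccentricity of B is 2.

2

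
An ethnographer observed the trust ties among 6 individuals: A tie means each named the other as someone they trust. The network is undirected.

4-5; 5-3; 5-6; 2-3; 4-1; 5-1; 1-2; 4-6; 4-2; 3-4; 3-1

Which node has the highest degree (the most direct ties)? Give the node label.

Degrees — 1:4, 2:3, 3:4, 4:5, 5:4, 6:2.
The maximum is 5, attained only by 4.

4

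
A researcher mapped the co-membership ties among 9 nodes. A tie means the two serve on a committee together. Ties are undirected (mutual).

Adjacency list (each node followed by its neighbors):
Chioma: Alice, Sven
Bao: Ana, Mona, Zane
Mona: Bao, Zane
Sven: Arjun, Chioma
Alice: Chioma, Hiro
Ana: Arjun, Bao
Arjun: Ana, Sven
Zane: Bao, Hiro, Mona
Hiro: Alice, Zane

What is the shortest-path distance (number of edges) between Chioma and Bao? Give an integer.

4

One shortest route is Chioma – Alice – Hiro – Zane – Bao, which uses 4 edges, and at distance 3 from Chioma we only reach {Ana, Zane}, which does not include Bao. So d(Chioma,Bao) = 4.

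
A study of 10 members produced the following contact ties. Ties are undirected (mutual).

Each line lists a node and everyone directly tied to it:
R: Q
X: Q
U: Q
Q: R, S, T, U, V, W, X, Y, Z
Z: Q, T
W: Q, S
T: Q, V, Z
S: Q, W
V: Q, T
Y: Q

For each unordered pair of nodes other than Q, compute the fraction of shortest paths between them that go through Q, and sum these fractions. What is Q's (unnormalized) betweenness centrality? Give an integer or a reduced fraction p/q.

Pairs whose geodesics pass through Q — X–W: 1; X–Z: 1; X–R: 1; X–S: 1; X–U: 1; X–V: 1; X–T: 1; X–Y: 1; W–Z: 1; W–R: 1; W–U: 1; W–V: 1; W–T: 1; W–Y: 1 … (+19 more pairs).
All other pairs contribute 0.
Summing the contributions gives betweenness(Q) = 65/2.

65/2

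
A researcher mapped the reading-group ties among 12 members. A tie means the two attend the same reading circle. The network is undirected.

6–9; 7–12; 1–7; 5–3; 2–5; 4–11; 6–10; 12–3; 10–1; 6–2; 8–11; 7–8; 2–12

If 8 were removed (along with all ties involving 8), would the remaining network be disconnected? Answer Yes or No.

Yes

Removing 8 leaves {1, 2, 3, 5, 6, 7, 9, 10, and 12} with no path to {4 and 11}, so the network splits into 2 components. 8 is a cut vertex.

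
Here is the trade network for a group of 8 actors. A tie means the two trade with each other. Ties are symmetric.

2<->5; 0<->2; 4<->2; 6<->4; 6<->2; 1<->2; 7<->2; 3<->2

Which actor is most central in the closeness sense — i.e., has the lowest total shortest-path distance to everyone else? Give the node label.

Farness (sum of distances to all others) for each node — 0:13, 1:13, 2:7, 3:13, 4:12, 5:13, 6:12, 7:13.
The smallest farness is 7, for 2, so 2 has the highest closeness.

2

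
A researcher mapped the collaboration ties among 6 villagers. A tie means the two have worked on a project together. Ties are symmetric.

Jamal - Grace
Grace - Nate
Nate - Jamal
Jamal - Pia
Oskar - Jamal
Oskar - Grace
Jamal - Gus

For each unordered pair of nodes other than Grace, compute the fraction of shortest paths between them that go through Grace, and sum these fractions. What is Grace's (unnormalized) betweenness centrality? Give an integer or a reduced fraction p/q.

Pairs whose geodesics pass through Grace — Nate–Oskar: 1/2.
All other pairs contribute 0.
Summing the contributions gives betweenness(Grace) = 1/2.

1/2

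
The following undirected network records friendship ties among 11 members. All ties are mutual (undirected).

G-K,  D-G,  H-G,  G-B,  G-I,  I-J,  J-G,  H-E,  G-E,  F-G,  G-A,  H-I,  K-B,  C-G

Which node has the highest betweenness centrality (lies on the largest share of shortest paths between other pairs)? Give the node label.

Unnormalized betweenness of each node: A:0, B:0, C:0, D:0, E:0, F:0, G:40, H:1/2, I:1/2, J:0, K:0.
G has the largest value, 40, making it the main broker — the node through which the most shortest paths run.

G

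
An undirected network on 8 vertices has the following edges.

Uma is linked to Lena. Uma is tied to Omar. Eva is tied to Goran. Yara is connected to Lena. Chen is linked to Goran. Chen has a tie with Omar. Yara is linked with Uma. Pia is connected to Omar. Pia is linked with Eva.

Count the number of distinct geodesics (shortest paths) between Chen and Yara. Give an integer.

1

The shortest distance is 3, and the only length-3 path is Chen–Omar–Uma–Yara. So there is exactly 1 shortest path.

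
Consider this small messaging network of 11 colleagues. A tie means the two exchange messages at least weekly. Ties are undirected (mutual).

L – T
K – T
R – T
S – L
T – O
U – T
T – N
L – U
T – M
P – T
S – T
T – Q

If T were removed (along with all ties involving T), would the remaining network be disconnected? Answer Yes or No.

Yes

Removing T leaves {O} with no path to {K}, so the network splits into 8 components. T is a cut vertex.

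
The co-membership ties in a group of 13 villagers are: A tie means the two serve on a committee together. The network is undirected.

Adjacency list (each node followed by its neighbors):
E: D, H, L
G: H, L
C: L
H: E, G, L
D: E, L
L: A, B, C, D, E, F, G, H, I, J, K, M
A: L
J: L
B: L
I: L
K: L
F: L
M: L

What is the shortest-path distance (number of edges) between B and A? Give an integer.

2

One shortest route is B – L – A, which uses 2 edges, and B and A are not directly tied, so nothing shorter exists. So d(B,A) = 2.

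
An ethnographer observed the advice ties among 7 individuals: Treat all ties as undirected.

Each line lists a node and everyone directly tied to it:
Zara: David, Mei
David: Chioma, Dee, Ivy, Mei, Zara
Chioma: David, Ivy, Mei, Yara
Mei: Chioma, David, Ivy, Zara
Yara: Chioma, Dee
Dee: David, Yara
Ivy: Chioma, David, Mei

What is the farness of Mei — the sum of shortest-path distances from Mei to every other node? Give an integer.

8

Distances from Mei: Chioma:1, David:1, Dee:2, Ivy:1, Yara:2, Zara:1.
Sum = 1 + 1 + 2 + 1 + 2 + 1 = 8.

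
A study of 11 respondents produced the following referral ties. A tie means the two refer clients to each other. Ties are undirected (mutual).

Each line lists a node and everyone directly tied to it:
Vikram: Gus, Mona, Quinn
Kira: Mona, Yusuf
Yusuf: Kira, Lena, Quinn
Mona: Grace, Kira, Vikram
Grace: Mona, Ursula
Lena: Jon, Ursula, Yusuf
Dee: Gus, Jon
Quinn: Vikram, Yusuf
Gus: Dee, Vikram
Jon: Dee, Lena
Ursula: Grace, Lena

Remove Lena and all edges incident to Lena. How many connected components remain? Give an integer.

Lena's neighbors (Jon, Ursula, and Yusuf) remain reachable from one another through other ties, so the rest of the network stays in one piece.

1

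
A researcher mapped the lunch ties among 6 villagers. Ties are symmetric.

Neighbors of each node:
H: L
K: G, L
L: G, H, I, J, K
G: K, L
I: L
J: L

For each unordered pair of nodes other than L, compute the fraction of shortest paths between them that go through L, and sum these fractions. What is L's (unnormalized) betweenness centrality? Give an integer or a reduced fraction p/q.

9

Pairs whose geodesics pass through L — I–K: 1; I–G: 1; I–J: 1; I–H: 1; K–J: 1; K–H: 1; G–J: 1; G–H: 1; J–H: 1.
All other pairs contribute 0.
Summing the contributions gives betweenness(L) = 9.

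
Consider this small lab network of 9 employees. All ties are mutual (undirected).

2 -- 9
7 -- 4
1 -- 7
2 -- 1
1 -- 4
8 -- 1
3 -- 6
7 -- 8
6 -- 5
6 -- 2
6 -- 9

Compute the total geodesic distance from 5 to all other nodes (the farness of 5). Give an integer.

22

Distances from 5: 1:3, 2:2, 3:2, 4:4, 6:1, 7:4, 8:4, 9:2.
Sum = 3 + 2 + 2 + 4 + 1 + 4 + 4 + 2 = 22.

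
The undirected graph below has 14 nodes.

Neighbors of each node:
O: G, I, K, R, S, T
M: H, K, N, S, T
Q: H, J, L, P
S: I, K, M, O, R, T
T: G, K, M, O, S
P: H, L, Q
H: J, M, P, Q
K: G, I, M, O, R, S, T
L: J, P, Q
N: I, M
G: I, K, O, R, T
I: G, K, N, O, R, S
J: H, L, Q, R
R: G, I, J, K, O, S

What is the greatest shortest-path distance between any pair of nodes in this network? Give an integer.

4

Eccentricity of each node (its greatest distance to any other): G:4, H:3, I:4, J:3, K:3, L:4, M:3, N:4, O:4, P:4, Q:3, R:3, S:3, T:4.
The maximum eccentricity is 4, realized for instance by the pair O–P via O – R – J – H – P. So the diameter is 4.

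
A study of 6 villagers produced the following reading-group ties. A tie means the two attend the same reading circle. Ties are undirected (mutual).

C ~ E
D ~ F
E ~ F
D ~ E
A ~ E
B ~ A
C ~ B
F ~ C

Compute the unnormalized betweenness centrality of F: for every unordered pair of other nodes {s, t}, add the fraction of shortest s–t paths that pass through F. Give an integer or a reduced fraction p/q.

5/6

Pairs whose geodesics pass through F — B–D: 1/3; C–D: 1/2.
All other pairs contribute 0.
Summing the contributions gives betweenness(F) = 5/6.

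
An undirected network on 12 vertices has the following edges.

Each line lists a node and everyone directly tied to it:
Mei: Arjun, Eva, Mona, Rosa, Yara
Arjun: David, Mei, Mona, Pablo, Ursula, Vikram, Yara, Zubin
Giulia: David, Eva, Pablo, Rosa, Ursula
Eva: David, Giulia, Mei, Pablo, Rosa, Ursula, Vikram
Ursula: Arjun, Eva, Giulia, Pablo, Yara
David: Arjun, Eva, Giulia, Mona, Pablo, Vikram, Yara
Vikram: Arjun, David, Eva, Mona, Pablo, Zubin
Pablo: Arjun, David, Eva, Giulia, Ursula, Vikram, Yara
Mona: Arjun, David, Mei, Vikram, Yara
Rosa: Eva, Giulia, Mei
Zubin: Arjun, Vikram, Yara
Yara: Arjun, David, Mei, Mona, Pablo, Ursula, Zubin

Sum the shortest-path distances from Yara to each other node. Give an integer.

Distances from Yara: Arjun:1, David:1, Eva:2, Giulia:2, Mei:1, Mona:1, Pablo:1, Rosa:2, Ursula:1, Vikram:2, Zubin:1.
Sum = 1 + 1 + 2 + 2 + 1 + 1 + 1 + 2 + 1 + 2 + 1 = 15.

15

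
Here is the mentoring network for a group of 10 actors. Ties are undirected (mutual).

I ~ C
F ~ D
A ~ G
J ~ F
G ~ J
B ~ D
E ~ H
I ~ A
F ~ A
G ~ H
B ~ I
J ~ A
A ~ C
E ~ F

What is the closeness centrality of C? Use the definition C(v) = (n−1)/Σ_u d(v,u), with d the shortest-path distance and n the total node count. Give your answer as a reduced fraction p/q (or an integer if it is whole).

9/19

Distances from C: A:1, B:2, D:3, E:3, F:2, G:2, H:3, I:1, J:2. Sum = 19.
n = 10, so closeness = 9/19.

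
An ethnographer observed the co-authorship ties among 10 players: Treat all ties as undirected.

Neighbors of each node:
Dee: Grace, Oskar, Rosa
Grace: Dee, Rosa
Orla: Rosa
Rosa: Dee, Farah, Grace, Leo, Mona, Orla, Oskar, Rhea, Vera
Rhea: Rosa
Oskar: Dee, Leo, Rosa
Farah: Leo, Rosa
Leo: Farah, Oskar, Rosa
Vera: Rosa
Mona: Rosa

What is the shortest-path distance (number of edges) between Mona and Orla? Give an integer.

2

One shortest route is Mona – Rosa – Orla, which uses 2 edges, and Mona and Orla are not directly tied, so nothing shorter exists. So d(Mona,Orla) = 2.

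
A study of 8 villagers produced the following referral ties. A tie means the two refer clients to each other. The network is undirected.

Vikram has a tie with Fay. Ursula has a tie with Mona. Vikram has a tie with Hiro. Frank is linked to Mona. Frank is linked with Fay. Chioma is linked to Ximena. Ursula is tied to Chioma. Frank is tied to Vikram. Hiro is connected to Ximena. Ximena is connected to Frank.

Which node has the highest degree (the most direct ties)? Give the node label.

Frank

Degrees — Chioma:2, Fay:2, Frank:4, Hiro:2, Mona:2, Ursula:2, Vikram:3, Ximena:3.
The maximum is 4, attained only by Frank.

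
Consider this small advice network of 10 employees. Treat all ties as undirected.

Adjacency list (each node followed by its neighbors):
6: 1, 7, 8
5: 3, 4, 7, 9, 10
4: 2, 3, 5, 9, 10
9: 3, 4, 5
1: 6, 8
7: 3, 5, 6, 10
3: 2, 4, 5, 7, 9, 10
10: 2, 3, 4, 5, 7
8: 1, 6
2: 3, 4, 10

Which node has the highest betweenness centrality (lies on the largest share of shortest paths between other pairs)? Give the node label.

Unnormalized betweenness of each node: 1:0, 2:0, 3:13/2, 4:7/6, 5:11/3, 6:14, 7:18, 8:0, 9:0, 10:11/3.
7 has the largest value, 18, making it the main broker — the node through which the most shortest paths run.

7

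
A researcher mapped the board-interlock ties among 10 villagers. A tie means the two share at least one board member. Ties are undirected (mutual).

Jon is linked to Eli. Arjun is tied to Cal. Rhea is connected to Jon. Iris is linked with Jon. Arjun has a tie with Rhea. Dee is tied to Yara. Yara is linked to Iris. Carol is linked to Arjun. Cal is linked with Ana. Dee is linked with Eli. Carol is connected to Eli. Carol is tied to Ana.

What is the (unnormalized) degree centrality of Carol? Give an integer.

3

Carol is directly tied to Ana, Arjun, and Eli. That is 3 neighbors, so the degree of Carol is 3.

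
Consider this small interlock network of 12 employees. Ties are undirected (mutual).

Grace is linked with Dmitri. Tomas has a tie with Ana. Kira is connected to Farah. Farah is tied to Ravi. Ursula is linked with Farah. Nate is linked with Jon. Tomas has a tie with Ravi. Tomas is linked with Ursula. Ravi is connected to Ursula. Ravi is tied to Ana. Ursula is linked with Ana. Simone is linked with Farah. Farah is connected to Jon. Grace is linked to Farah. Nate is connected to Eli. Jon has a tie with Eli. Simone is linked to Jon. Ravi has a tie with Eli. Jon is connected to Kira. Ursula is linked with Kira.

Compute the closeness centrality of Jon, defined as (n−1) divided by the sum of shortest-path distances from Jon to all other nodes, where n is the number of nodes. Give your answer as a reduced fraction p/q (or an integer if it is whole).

Distances from Jon: Ana:3, Dmitri:3, Eli:1, Farah:1, Grace:2, Kira:1, Nate:1, Ravi:2, Simone:1, Tomas:3, Ursula:2. Sum = 20.
n = 12, so closeness = 11/20.

11/20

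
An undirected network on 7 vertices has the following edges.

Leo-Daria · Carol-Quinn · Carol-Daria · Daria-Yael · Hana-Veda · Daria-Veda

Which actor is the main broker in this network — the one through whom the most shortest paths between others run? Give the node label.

Unnormalized betweenness of each node: Carol:5, Daria:13, Hana:0, Leo:0, Quinn:0, Veda:5, Yael:0.
Daria has the largest value, 13, making it the main broker — the node through which the most shortest paths run.

Daria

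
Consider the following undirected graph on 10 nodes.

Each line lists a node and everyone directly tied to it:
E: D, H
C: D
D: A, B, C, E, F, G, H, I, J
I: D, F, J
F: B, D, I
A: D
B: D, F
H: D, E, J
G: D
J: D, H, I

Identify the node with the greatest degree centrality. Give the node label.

D

Degrees — A:1, B:2, C:1, D:9, E:2, F:3, G:1, H:3, I:3, J:3.
The maximum is 9, attained only by D.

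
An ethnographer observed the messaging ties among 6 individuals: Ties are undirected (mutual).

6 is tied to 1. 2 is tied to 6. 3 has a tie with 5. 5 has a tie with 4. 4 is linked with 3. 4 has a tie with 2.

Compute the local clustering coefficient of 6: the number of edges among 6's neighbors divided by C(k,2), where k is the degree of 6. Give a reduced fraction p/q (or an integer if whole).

0

6's neighbors: 1 and 2 (k = 2).
Possible neighbor pairs: C(2,2) = 1. Edges among them: none → e = 0.
Clustering(6) = 0/1.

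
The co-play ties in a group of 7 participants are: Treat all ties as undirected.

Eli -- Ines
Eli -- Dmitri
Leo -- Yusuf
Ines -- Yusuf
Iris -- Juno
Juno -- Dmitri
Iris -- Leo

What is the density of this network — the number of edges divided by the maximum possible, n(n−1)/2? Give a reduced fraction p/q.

1/3

There are 7 edges and 7 nodes, so the maximum possible is C(7,2) = 21.
Density = 7/21 = 1/3.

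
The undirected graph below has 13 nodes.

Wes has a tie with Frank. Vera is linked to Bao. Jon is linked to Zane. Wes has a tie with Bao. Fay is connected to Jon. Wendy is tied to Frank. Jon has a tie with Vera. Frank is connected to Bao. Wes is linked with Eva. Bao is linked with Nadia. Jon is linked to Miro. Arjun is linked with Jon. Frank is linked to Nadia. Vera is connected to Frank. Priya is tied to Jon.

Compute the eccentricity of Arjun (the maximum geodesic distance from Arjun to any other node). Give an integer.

5

Distances from Arjun: Bao:3, Eva:5, Fay:2, Frank:3, Jon:1, Miro:2, Nadia:4, Priya:2, Vera:2, Wendy:4, Wes:4, Zane:2.
The largest is 5 (to Eva), so the eccentricity of Arjun is 5.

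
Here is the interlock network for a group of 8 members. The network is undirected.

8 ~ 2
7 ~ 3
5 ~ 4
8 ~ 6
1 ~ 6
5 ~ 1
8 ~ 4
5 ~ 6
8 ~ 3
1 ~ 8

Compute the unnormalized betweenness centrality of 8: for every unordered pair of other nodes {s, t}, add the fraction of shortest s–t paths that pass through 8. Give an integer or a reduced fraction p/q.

Pairs whose geodesics pass through 8 — 5–7: 3/3; 5–3: 3/3; 5–2: 3/3; 6–4: 1/2; 6–7: 1; 6–3: 1; 6–2: 1; 4–1: 1/2; 4–7: 1; 4–3: 1; 4–2: 1; 1–7: 1; 1–3: 1; 1–2: 1 … (+2 more pairs).
All other pairs contribute 0.
Summing the contributions gives betweenness(8) = 15.

15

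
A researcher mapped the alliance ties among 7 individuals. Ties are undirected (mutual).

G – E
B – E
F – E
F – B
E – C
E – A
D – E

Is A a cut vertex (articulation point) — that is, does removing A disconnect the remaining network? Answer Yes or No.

No

Even without A, every remaining node can still reach every other (the residual graph is connected), so A is not a cut vertex.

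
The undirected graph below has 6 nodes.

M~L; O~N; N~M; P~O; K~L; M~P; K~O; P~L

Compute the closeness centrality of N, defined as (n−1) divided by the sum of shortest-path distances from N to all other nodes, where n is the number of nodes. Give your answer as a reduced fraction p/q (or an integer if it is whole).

5/8

Distances from N: K:2, L:2, M:1, O:1, P:2. Sum = 8.
n = 6, so closeness = 5/8.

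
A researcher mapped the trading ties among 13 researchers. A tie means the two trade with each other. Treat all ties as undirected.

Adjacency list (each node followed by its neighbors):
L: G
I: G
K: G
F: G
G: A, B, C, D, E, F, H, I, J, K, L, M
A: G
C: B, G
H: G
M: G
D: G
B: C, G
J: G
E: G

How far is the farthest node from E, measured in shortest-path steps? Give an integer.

2

Distances from E: A:2, B:2, C:2, D:2, F:2, G:1, H:2, I:2, J:2, K:2, L:2, M:2.
The largest is 2 (to H, K, A, D, B, M, J, L, C, I, and F), so the eccentricity of E is 2.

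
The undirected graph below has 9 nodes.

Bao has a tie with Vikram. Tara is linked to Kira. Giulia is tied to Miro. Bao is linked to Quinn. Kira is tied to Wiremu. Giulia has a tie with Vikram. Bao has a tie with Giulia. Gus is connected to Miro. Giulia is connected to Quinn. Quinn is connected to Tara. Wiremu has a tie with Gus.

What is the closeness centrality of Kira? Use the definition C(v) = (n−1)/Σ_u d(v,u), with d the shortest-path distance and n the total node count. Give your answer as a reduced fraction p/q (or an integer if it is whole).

Distances from Kira: Bao:3, Giulia:3, Gus:2, Miro:3, Quinn:2, Tara:1, Vikram:4, Wiremu:1. Sum = 19.
n = 9, so closeness = 8/19.

8/19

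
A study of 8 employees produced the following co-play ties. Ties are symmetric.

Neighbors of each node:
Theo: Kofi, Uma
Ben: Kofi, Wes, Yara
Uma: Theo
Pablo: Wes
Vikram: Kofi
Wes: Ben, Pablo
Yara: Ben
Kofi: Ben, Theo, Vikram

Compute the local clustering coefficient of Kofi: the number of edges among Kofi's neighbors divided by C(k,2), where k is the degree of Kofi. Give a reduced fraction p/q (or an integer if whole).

0

Kofi's neighbors: Ben, Theo, and Vikram (k = 3).
Possible neighbor pairs: C(3,2) = 3. Edges among them: none → e = 0.
Clustering(Kofi) = 0/3 = 0.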